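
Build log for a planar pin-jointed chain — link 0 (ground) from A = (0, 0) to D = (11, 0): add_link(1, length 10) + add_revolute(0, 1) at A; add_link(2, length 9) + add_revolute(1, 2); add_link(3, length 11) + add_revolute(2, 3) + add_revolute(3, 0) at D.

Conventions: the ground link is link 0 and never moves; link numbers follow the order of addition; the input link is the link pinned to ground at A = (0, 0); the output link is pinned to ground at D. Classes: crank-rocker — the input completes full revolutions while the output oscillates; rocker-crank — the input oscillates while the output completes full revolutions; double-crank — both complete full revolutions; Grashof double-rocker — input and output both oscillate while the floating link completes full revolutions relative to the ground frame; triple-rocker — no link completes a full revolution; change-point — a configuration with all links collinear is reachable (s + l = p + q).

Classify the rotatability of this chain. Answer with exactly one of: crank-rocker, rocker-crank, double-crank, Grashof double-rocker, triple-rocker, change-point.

lengths: ground=11, input=10, coupler=9, output=11
sorted: s=9 (shortest), l=11 (longest), p+q=21
s + l = 20 vs p + q = 21
s + l < p + q (Grashof) with shortest = coupler link → Grashof double-rocker

Grashof double-rocker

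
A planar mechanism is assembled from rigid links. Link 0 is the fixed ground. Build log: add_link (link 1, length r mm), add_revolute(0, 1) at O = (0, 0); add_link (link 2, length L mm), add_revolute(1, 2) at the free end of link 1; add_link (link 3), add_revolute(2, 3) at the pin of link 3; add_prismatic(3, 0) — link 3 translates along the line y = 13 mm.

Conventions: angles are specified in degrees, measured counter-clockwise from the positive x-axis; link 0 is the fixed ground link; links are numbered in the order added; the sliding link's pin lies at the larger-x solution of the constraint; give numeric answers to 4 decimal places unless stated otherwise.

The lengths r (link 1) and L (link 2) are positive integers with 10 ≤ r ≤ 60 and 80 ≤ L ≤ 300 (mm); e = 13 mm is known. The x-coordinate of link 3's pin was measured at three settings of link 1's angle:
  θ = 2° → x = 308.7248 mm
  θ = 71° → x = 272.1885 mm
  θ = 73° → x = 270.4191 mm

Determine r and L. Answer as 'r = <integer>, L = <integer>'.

constraint per measurement: (x − r cos θ)² + (r sin θ − e)² = L²
subtracting the θ₁ and θ₂ equations cancels the r² and L² terms:
r = (x₁² − x₂²) / (2[(x₁cos θ₁ + e sin θ₁) − (x₂cos θ₂ + e sin θ₂)]) = 51.0000 → r = 51
L² = (x₁ − r cos θ₁)² + (r sin θ₁ − e)² = 66563.9786 → L = 258.0000 → L = 258
check at θ₃=73°: x = 270.4191 (printed 270.4191) ✓

r = 51, L = 258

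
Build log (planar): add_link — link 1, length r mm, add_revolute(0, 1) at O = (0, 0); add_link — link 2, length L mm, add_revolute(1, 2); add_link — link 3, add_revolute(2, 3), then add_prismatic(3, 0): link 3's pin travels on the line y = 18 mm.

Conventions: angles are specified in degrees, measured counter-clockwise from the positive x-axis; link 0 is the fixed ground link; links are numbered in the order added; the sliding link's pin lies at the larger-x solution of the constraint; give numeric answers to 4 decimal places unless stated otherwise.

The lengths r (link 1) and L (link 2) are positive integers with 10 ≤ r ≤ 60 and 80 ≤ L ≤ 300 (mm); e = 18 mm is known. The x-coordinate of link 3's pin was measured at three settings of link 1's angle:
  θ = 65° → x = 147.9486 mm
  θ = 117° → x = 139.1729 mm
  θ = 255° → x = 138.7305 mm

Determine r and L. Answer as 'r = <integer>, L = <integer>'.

constraint per measurement: (x − r cos θ)² + (r sin θ − e)² = L²
subtracting the θ₁ and θ₂ equations cancels the r² and L² terms:
r = (x₁² − x₂²) / (2[(x₁cos θ₁ + e sin θ₁) − (x₂cos θ₂ + e sin θ₂)]) = 10.0000 → r = 10
L² = (x₁ − r cos θ₁)² + (r sin θ₁ − e)² = 20736.0018 → L = 144.0000 → L = 144
check at θ₃=255°: x = 138.7305 (printed 138.7305) ✓

r = 10, L = 144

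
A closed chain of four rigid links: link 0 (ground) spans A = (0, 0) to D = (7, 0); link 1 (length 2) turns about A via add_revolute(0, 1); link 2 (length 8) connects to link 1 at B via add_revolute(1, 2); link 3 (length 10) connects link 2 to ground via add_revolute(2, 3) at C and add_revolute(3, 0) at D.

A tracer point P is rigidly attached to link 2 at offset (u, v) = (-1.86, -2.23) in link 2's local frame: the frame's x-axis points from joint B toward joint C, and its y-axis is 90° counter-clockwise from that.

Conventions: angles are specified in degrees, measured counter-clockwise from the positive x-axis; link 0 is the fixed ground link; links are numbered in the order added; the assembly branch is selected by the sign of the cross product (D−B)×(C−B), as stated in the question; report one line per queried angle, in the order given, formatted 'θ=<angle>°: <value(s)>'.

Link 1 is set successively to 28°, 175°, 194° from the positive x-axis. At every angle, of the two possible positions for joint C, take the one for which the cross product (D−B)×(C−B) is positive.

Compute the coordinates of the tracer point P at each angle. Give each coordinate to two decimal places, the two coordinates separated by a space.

A=(0,0), D=(7.00,0)
θ=28°: B = A + 2.00·(cos28°, sin28°) = (1.7659, 0.9389)
θ=28°: |BD| = 5.3177
θ=28°: circle(B,8.00) ∩ circle(D,10.00): a=-0.7261, h=7.9670
θ=28°:   candidates: C₊=(2.4579,8.9090) cross=42.366; C₋=(-0.3556,-6.7746) cross=-42.366
θ=28°:   branch + wants cross > 0 → take C=(2.4579,8.9090) (cross=42.366)
θ=28°: ex = (C−B)/|BC| = (0.0865,0.9963); ey = (-0.9963,0.0865)
θ=28°: P = B + -1.86·ex + -2.23·ey = (3.8266,-1.1070)
θ=175°: B = A + 2.00·(cos175°, sin175°) = (-1.9924, 0.1743)
θ=175°: |BD| = 8.9941
θ=175°: circle(B,8.00) ∩ circle(D,10.00): a=2.4957, h=7.6007
θ=175°:   candidates: C₊=(0.6502,7.7253) cross=68.362; C₋=(0.3556,-7.4734) cross=-68.362
θ=175°:   branch + wants cross > 0 → take C=(0.6502,7.7253) (cross=68.362)
θ=175°: ex = (C−B)/|BC| = (0.3303,0.9439); ey = (-0.9439,0.3303)
θ=175°: P = B + -1.86·ex + -2.23·ey = (-0.5020,-2.3179)
θ=194°: B = A + 2.00·(cos194°, sin194°) = (-1.9406, -0.4838)
θ=194°: |BD| = 8.9537
θ=194°: circle(B,8.00) ∩ circle(D,10.00): a=2.4665, h=7.6103
θ=194°:   candidates: C₊=(0.1110,7.2486) cross=68.140; C₋=(0.9335,-7.9497) cross=-68.140
θ=194°:   branch + wants cross > 0 → take C=(0.1110,7.2486) (cross=68.140)
θ=194°: ex = (C−B)/|BC| = (0.2565,0.9666); ey = (-0.9666,0.2565)
θ=194°: P = B + -1.86·ex + -2.23·ey = (-0.2622,-2.8535)

θ=28°: 3.83 -1.11
θ=175°: -0.50 -2.32
θ=194°: -0.26 -2.85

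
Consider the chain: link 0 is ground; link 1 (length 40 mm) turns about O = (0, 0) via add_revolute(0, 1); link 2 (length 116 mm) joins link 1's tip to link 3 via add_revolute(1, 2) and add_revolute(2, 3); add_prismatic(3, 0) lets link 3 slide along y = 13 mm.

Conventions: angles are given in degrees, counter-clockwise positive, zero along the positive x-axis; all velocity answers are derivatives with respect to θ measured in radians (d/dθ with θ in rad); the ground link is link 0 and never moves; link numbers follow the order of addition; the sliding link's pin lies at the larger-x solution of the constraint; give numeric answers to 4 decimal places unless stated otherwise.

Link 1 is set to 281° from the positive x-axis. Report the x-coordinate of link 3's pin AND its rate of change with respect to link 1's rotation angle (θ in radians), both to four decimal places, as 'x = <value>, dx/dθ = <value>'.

geometry: r = 40 mm, L = 116 mm, e = 13 mm
crank pin P = (r cos θ, r sin θ) = (7.632360, -39.265087)
h = r sin θ − e = -39.265087 − 13 = -52.265087
x = r cos θ + √(L² − h²) = 7.632360 + 103.558489 = 111.190849
dx/dθ = −r sin θ − h·r cos θ/√(L² − h²) (θ in radians; h = -52.265087) = 43.117074

x = 111.1908, dx/dθ = 43.1171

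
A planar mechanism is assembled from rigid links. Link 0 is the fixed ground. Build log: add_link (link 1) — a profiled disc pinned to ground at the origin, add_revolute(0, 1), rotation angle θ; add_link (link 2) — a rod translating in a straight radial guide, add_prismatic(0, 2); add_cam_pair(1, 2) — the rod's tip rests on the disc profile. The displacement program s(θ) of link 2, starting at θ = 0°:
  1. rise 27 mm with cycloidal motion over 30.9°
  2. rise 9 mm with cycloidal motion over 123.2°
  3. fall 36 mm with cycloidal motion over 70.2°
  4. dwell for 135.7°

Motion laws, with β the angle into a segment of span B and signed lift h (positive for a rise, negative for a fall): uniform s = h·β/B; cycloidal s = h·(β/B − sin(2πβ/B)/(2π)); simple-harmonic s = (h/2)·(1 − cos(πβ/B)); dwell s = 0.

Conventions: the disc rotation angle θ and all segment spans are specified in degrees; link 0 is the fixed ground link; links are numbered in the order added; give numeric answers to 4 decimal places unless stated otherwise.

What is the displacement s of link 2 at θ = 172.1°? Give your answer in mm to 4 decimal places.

seg 1 [0°–30.9°] cycloidal, h=27: full span → s += 27 → s = 27.0000
seg 2 [30.9°–154.1°] cycloidal, h=9: full span → s += 9 → s = 36.0000
seg 3 [154.1°–224.3°] cycloidal, h=-36: θ=172.1° here. β=18, B=70.2. -36·(0.2564 − sin(2π·0.2564)/(2π)) = -3.5058 → s = 32.4942

32.4942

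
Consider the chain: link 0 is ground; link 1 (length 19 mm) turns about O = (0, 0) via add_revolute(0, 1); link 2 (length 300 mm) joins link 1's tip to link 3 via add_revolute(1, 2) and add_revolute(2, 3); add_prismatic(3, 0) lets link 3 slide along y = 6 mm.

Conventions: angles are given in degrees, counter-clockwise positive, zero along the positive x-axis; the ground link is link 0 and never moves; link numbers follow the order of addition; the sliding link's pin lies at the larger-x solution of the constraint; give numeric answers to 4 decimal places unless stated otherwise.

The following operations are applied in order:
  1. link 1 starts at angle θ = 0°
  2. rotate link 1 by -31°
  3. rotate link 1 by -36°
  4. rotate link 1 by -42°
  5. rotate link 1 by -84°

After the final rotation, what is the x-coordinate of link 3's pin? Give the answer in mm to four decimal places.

geometry: r = 19 mm, L = 300 mm, e = 6 mm; θ starts at 0°
rotate link 1 by -31°: θ ← 0° -31° = -31°
rotate link 1 by -36°: θ ← -31° -36° = -67°
rotate link 1 by -42°: θ ← -67° -42° = -109°
rotate link 1 by -84°: θ ← -109° -84° = -193°
crank pin P = (r cos θ, r sin θ) = (-18.513031, 4.274070)
h = r sin θ − e = 4.274070 − 6 = -1.725930
x = r cos θ + √(L² − h²) = -18.513031 + 299.995035 = 281.482004

281.4820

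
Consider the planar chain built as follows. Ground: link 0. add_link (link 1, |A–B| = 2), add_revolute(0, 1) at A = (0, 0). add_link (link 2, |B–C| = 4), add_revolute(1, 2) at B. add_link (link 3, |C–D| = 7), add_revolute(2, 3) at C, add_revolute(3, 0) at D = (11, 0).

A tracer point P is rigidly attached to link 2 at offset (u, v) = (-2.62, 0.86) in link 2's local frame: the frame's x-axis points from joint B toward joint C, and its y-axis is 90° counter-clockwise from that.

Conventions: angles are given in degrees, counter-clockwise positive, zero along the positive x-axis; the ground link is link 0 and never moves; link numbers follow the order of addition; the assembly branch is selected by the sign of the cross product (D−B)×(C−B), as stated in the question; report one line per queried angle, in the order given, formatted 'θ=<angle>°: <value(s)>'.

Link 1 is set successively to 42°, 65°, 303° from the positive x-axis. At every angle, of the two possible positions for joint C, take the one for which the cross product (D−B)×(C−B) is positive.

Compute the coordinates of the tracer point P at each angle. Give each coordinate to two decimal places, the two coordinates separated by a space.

A=(0,0), D=(11.00,0)
θ=42°: B = A + 2.00·(cos42°, sin42°) = (1.4863, 1.3383)
θ=42°: |BD| = 9.6074
θ=42°: circle(B,4.00) ∩ circle(D,7.00): a=3.0863, h=2.5446
θ=42°:   candidates: C₊=(4.8969,3.4282) cross=24.447; C₋=(4.1880,-1.6114) cross=-24.447
θ=42°:   branch + wants cross > 0 → take C=(4.8969,3.4282) (cross=24.447)
θ=42°: ex = (C−B)/|BC| = (0.8527,0.5225); ey = (-0.5225,0.8527)
θ=42°: P = B + -2.62·ex + 0.86·ey = (-1.1970,0.7027)
θ=65°: B = A + 2.00·(cos65°, sin65°) = (0.8452, 1.8126)
θ=65°: |BD| = 10.3153
θ=65°: circle(B,4.00) ∩ circle(D,7.00): a=3.5581, h=1.8276
θ=65°:   candidates: C₊=(4.6691,2.9866) cross=18.852; C₋=(4.0268,-0.6118) cross=-18.852
θ=65°:   branch + wants cross > 0 → take C=(4.6691,2.9866) (cross=18.852)
θ=65°: ex = (C−B)/|BC| = (0.9560,0.2935); ey = (-0.2935,0.9560)
θ=65°: P = B + -2.62·ex + 0.86·ey = (-1.9118,1.8658)
θ=303°: B = A + 2.00·(cos303°, sin303°) = (1.0893, -1.6773)
θ=303°: |BD| = 10.0517
θ=303°: circle(B,4.00) ∩ circle(D,7.00): a=3.3843, h=2.1322
θ=303°:   candidates: C₊=(4.0703,0.9897) cross=21.433; C₋=(4.7819,-3.2149) cross=-21.433
θ=303°:   branch + wants cross > 0 → take C=(4.0703,0.9897) (cross=21.433)
θ=303°: ex = (C−B)/|BC| = (0.7453,0.6668); ey = (-0.6668,0.7453)
θ=303°: P = B + -2.62·ex + 0.86·ey = (-1.4367,-2.7834)

θ=42°: -1.20 0.70
θ=65°: -1.91 1.87
θ=303°: -1.44 -2.78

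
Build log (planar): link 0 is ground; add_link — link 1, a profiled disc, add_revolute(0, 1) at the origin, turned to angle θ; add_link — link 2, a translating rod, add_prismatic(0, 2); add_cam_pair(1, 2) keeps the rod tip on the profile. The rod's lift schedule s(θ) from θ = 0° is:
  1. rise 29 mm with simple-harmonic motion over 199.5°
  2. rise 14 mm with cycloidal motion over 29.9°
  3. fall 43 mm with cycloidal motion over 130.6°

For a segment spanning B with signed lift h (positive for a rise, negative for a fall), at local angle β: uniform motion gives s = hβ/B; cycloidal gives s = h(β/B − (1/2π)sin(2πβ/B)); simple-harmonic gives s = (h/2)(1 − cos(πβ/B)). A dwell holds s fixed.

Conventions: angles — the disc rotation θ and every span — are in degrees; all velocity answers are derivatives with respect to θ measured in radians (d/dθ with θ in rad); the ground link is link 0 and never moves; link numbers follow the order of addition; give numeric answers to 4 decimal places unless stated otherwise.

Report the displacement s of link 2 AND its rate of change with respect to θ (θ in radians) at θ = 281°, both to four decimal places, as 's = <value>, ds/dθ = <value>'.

seg 1 [0°–199.5°] simple-harmonic, h=29: full span → s += 29 → s = 29.0000
seg 2 [199.5°–229.4°] cycloidal, h=14: full span → s += 14 → s = 43.0000
seg 3 [229.4°–360°] cycloidal, h=-43: θ=281° here. β=51.6, B=130.6. -43·(0.3951 − sin(2π·0.3951)/(2π)) = -12.7981 → s = 30.2019
velocity in seg [229.4°–360°] (cycloidal), θ in radians: β = 51.6° = 0.9006 rad, B = 130.6° = 2.2794 rad; ds/dθ = (h/B)(1 − cos(2πβ/B)) = ((-43)/2.2794)(1 − cos(2π·0.3951)) = -33.777811 mm/rad

s = 30.2019, ds/dθ = -33.7778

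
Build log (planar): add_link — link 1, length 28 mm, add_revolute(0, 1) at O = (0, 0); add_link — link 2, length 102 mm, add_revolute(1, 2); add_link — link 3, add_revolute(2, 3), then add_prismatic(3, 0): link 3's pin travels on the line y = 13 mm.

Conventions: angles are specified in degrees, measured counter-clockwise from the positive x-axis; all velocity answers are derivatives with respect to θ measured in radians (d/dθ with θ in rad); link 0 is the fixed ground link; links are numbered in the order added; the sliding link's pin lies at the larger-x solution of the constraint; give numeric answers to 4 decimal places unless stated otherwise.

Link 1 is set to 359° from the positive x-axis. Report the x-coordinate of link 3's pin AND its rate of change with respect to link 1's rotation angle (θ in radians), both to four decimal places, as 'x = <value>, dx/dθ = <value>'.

geometry: r = 28 mm, L = 102 mm, e = 13 mm
crank pin P = (r cos θ, r sin θ) = (27.995735, -0.488667)
h = r sin θ − e = -0.488667 − 13 = -13.488667
x = r cos θ + √(L² − h²) = 27.995735 + 101.104183 = 129.099919
dx/dθ = −r sin θ − h·r cos θ/√(L² − h²) (θ in radians; h = -13.488667) = 4.223678

x = 129.0999, dx/dθ = 4.2237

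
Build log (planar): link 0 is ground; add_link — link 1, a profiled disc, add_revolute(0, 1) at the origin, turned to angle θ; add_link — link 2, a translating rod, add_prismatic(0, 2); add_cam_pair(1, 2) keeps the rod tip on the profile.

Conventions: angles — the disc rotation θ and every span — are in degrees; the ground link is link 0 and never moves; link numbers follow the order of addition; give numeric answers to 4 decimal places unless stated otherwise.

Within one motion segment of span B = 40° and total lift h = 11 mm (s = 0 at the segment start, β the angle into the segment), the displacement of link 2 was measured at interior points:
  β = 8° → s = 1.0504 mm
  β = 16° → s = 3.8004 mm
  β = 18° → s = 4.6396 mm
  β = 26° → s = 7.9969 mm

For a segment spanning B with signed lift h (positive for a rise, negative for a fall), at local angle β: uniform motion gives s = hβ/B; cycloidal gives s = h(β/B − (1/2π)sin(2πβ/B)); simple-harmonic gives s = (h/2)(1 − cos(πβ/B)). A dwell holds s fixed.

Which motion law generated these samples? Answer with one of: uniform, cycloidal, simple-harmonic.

candidates at β/B = r: uniform s = h·r (linear in β); cycloidal s = h·(r − sin(2πr)/(2π)); simple-harmonic s = (h/2)(1 − cos(πr))
β=8°: printed 1.0504 | uniform 2.2000, cycloidal 0.5350, simple-harmonic 1.0504
β=16°: printed 3.8004 | uniform 4.4000, cycloidal 3.3710, simple-harmonic 3.8004
β=18°: printed 4.6396 | uniform 4.9500, cycloidal 4.4090, simple-harmonic 4.6396
β=26°: printed 7.9969 | uniform 7.1500, cycloidal 8.5663, simple-harmonic 7.9969
only one law matches every sample → simple-harmonic

simple-harmonic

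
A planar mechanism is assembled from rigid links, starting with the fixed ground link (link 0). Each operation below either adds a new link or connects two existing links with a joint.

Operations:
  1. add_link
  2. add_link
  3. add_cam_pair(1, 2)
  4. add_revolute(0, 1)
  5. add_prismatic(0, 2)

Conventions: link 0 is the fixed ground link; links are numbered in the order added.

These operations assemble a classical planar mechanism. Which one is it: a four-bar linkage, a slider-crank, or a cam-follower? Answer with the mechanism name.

links: 3 (incl. ground); joints: 1 revolute, 1 prismatic, 1 higher (cam) pair, forming one closed loop
3 links, revolute + prismatic + higher pair in one loop → cam-follower

cam-follower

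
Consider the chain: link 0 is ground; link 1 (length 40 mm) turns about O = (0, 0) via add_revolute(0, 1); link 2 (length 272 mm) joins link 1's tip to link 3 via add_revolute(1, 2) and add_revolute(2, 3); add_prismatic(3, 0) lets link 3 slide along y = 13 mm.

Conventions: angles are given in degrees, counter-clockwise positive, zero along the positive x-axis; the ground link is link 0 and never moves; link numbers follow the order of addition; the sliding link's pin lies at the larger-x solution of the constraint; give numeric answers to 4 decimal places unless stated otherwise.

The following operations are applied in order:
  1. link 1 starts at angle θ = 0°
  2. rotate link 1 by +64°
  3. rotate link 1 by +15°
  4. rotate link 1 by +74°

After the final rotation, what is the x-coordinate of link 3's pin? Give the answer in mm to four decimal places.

geometry: r = 40 mm, L = 272 mm, e = 13 mm; θ starts at 0°
rotate link 1 by +64°: θ ← 0° +64° = 64°
rotate link 1 by +15°: θ ← 64° +15° = 79°
rotate link 1 by +74°: θ ← 79° +74° = 153°
crank pin P = (r cos θ, r sin θ) = (-35.640261, 18.159620)
h = r sin θ − e = 18.159620 − 13 = 5.159620
x = r cos θ + √(L² − h²) = -35.640261 + 271.951059 = 236.310798

236.3108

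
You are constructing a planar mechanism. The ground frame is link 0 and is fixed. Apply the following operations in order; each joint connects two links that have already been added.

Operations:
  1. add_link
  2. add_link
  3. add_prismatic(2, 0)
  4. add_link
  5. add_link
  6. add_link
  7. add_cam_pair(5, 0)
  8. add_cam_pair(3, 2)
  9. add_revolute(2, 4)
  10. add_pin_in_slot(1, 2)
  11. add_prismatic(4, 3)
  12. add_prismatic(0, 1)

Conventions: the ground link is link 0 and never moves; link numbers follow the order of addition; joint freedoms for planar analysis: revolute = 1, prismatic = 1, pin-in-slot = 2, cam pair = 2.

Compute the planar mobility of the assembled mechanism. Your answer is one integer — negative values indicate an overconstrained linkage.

ground; <1,0,0>
#1 <2,0,0>
#2 <3,0,0>
P:2↔0 J1 <3,1,0>
#3 <4,1,0>
#4 <5,1,0>
#5 <6,1,0>
C:5↔0 J2 <6,1,1>
C:3↔2 J2 <6,1,2>
R:2↔4 J1 <6,2,2>
PS:1↔2 J2 <6,2,3>
P:4↔3 J1 <6,3,3>
P:0↔1 J1 <6,4,3>
3×5 − 2×4 − 1×3 = 4

M = 4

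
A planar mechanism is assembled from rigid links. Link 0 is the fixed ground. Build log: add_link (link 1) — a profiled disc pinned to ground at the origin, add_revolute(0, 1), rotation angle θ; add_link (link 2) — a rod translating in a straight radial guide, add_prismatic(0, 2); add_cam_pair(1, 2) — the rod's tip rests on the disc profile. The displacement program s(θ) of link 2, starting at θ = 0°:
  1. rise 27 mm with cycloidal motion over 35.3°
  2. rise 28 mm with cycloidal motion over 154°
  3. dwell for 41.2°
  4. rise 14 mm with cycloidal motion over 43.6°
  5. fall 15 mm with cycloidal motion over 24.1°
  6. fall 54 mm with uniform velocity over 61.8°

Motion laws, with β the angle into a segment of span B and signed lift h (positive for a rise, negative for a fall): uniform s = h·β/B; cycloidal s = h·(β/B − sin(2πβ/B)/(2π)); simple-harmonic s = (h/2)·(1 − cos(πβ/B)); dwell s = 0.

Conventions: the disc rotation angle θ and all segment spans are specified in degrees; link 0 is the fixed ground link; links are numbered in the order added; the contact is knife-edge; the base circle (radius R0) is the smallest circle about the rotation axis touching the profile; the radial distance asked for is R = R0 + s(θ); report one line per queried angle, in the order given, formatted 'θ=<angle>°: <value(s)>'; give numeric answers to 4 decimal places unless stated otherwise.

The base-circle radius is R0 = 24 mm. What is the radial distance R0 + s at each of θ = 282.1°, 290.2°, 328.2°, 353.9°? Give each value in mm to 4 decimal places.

seg 1 [0°–35.3°] cycloidal, h=27: full span → s += 27 → s = 27.0000
seg 2 [35.3°–189.3°] cycloidal, h=28: full span → s += 28 → s = 55.0000
seg 3 [189.3°–230.5°] dwell: s stays 55.0000
seg 4 [230.5°–274.1°] cycloidal, h=14: full span → s += 14 → s = 69.0000
seg 5 [274.1°–298.2°] cycloidal, h=-15: θ=282.1° here. β=8, B=24.1. -15·(0.3320 − sin(2π·0.3320)/(2π)) = -2.9015 → s = 66.0985
seg 5 [274.1°–298.2°] cycloidal, h=-15: θ=290.2° here. β=16.1, B=24.1. -15·(0.6680 − sin(2π·0.6680)/(2π)) = -12.0985 → s = 56.9015
seg 5 [274.1°–298.2°] cycloidal, h=-15: full span → s += -15 → s = 54.0000
seg 6 [298.2°–360°] uniform, h=-54: θ=328.2° here. β=30, B=61.8. -54·30/61.8 = -26.2136 → s = 27.7864
seg 6 [298.2°–360°] uniform, h=-54: θ=353.9° here. β=55.7, B=61.8. -54·55.7/61.8 = -48.6699 → s = 5.3301
θ=282.1°: R = R0 + s = 24 + 66.0985 = 90.0985
θ=290.2°: R = R0 + s = 24 + 56.9015 = 80.9015
θ=328.2°: R = R0 + s = 24 + 27.7864 = 51.7864
θ=353.9°: R = R0 + s = 24 + 5.3301 = 29.3301

θ=282.1°: 90.0985
θ=290.2°: 80.9015
θ=328.2°: 51.7864
θ=353.9°: 29.3301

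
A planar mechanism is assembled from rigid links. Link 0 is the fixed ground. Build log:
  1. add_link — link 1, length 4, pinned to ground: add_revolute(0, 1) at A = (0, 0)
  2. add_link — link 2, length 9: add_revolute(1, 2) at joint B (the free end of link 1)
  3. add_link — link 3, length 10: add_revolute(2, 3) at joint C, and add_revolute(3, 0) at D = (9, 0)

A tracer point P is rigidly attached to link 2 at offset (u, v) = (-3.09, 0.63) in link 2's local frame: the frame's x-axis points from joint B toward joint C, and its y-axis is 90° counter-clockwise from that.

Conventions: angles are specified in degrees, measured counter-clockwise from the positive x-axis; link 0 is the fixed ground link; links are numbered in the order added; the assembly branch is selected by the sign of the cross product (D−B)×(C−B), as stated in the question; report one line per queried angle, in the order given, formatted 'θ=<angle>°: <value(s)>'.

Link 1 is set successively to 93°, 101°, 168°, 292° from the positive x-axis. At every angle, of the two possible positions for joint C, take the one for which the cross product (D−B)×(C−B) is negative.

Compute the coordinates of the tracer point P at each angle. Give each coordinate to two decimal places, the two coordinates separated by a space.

A=(0,0), D=(9.00,0)
θ=93°: B = A + 4.00·(cos93°, sin93°) = (-0.2093, 3.9945)
θ=93°: |BD| = 10.0383
θ=93°: circle(B,9.00) ∩ circle(D,10.00): a=4.0728, h=8.0257
θ=93°:   candidates: C₊=(6.7208,9.7368) cross=80.565; C₋=(0.3335,-4.9891) cross=-80.565
θ=93°:   branch - wants cross < 0 → take C=(0.3335,-4.9891) (cross=-80.565)
θ=93°: ex = (C−B)/|BC| = (0.0603,-0.9982); ey = (0.9982,0.0603)
θ=93°: P = B + -3.09·ex + 0.63·ey = (0.2331,7.1169)
θ=101°: B = A + 4.00·(cos101°, sin101°) = (-0.7632, 3.9265)
θ=101°: |BD| = 10.5232
θ=101°: circle(B,9.00) ∩ circle(D,10.00): a=4.3588, h=7.8740
θ=101°:   candidates: C₊=(6.2188,9.6055) cross=82.860; C₋=(0.3428,-5.0053) cross=-82.860
θ=101°:   branch - wants cross < 0 → take C=(0.3428,-5.0053) (cross=-82.860)
θ=101°: ex = (C−B)/|BC| = (0.1229,-0.9924); ey = (0.9924,0.1229)
θ=101°: P = B + -3.09·ex + 0.63·ey = (-0.5177,7.0705)
θ=168°: B = A + 4.00·(cos168°, sin168°) = (-3.9126, 0.8316)
θ=168°: |BD| = 12.9393
θ=168°: circle(B,9.00) ∩ circle(D,10.00): a=5.7355, h=6.9357
θ=168°:   candidates: C₊=(2.2568,7.3844) cross=89.744; C₋=(1.3653,-6.4584) cross=-89.744
θ=168°:   branch - wants cross < 0 → take C=(1.3653,-6.4584) (cross=-89.744)
θ=168°: ex = (C−B)/|BC| = (0.5864,-0.8100); ey = (0.8100,0.5864)
θ=168°: P = B + -3.09·ex + 0.63·ey = (-5.2143,3.7040)
θ=292°: B = A + 4.00·(cos292°, sin292°) = (1.4984, -3.7087)
θ=292°: |BD| = 8.3683
θ=292°: circle(B,9.00) ∩ circle(D,10.00): a=3.0489, h=8.4678
θ=292°:   candidates: C₊=(0.4787,5.2333) cross=70.861; C₋=(7.9844,-9.9483) cross=-70.861
θ=292°:   branch - wants cross < 0 → take C=(7.9844,-9.9483) (cross=-70.861)
θ=292°: ex = (C−B)/|BC| = (0.7207,-0.6933); ey = (0.6933,0.7207)
θ=292°: P = B + -3.09·ex + 0.63·ey = (-0.2917,-1.1125)

θ=93°: 0.23 7.12
θ=101°: -0.52 7.07
θ=168°: -5.21 3.70
θ=292°: -0.29 -1.11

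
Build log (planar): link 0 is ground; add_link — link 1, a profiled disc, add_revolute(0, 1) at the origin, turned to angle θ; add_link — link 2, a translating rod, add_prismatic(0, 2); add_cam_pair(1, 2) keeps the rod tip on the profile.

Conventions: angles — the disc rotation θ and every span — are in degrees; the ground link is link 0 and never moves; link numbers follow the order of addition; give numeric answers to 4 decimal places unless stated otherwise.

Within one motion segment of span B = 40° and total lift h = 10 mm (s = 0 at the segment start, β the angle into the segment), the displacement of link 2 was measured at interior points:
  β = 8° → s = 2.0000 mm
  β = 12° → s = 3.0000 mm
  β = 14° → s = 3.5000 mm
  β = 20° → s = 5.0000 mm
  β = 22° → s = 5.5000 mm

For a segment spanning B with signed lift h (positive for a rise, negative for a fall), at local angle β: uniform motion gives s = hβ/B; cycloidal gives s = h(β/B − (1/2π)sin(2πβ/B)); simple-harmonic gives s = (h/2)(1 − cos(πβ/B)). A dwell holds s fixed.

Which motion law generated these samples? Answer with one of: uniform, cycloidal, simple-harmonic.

candidates at β/B = r: uniform s = h·r (linear in β); cycloidal s = h·(r − sin(2πr)/(2π)); simple-harmonic s = (h/2)(1 − cos(πr))
β=8°: printed 2.0000 | uniform 2.0000, cycloidal 0.4863, simple-harmonic 0.9549
β=12°: printed 3.0000 | uniform 3.0000, cycloidal 1.4863, simple-harmonic 2.0611
β=14°: printed 3.5000 | uniform 3.5000, cycloidal 2.2124, simple-harmonic 2.7300
β=20°: printed 5.0000 | uniform 5.0000, cycloidal 5.0000, simple-harmonic 5.0000
β=22°: printed 5.5000 | uniform 5.5000, cycloidal 5.9918, simple-harmonic 5.7822
only one law matches every sample → uniform

uniform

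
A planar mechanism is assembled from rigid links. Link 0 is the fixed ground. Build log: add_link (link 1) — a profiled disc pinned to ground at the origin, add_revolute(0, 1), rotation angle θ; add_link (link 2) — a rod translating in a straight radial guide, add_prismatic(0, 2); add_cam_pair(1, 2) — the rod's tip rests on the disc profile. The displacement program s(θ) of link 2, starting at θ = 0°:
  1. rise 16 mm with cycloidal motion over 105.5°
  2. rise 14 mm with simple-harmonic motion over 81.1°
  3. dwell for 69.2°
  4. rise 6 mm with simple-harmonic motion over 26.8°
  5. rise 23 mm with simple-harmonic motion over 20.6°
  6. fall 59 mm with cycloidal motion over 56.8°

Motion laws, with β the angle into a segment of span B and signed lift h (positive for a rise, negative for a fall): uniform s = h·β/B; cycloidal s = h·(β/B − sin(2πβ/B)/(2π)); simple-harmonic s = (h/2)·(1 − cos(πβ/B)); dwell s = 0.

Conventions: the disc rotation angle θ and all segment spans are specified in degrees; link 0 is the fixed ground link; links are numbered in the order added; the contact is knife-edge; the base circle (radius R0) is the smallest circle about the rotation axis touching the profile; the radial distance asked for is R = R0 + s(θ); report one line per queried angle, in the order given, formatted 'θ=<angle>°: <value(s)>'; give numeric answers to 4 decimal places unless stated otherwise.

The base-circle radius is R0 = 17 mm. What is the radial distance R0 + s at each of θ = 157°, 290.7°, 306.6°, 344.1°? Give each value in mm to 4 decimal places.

seg 1 [0°–105.5°] cycloidal, h=16: full span → s += 16 → s = 16.0000
seg 2 [105.5°–186.6°] simple-harmonic, h=14: θ=157° here. β=51.5, B=81.1. 14/2·(1 − cos(π·0.6350)) = 9.8810 → s = 25.8810
seg 2 [105.5°–186.6°] simple-harmonic, h=14: full span → s += 14 → s = 30.0000
seg 3 [186.6°–255.8°] dwell: s stays 30.0000
seg 4 [255.8°–282.6°] simple-harmonic, h=6: full span → s += 6 → s = 36.0000
seg 5 [282.6°–303.2°] simple-harmonic, h=23: θ=290.7° here. β=8.1, B=20.6. 23/2·(1 − cos(π·0.3932)) = 7.7136 → s = 43.7136
seg 5 [282.6°–303.2°] simple-harmonic, h=23: full span → s += 23 → s = 59.0000
seg 6 [303.2°–360°] cycloidal, h=-59: θ=306.6° here. β=3.4, B=56.8. -59·(0.0599 − sin(2π·0.0599)/(2π)) = -0.0827 → s = 58.9173
seg 6 [303.2°–360°] cycloidal, h=-59: θ=344.1° here. β=40.9, B=56.8. -59·(0.7201 − sin(2π·0.7201)/(2π)) = -51.7087 → s = 7.2913
θ=157°: R = R0 + s = 17 + 25.8810 = 42.8810
θ=290.7°: R = R0 + s = 17 + 43.7136 = 60.7136
θ=306.6°: R = R0 + s = 17 + 58.9173 = 75.9173
θ=344.1°: R = R0 + s = 17 + 7.2913 = 24.2913

θ=157°: 42.8810
θ=290.7°: 60.7136
θ=306.6°: 75.9173
θ=344.1°: 24.2913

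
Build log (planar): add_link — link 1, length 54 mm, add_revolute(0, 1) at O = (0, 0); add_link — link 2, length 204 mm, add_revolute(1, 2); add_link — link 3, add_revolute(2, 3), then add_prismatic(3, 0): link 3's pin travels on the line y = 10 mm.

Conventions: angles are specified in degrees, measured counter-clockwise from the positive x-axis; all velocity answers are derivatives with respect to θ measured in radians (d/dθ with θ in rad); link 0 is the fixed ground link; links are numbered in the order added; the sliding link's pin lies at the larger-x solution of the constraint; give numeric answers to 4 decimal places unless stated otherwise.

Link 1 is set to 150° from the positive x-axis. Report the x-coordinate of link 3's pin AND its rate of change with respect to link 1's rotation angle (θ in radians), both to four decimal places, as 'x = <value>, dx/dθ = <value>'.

geometry: r = 54 mm, L = 204 mm, e = 10 mm
crank pin P = (r cos θ, r sin θ) = (-46.765372, 27.000000)
h = r sin θ − e = 27.000000 − 10 = 17.000000
x = r cos θ + √(L² − h²) = -46.765372 + 203.290433 = 156.525061
dx/dθ = −r sin θ − h·r cos θ/√(L² − h²) (θ in radians; h = 17.000000) = -23.089283

x = 156.5251, dx/dθ = -23.0893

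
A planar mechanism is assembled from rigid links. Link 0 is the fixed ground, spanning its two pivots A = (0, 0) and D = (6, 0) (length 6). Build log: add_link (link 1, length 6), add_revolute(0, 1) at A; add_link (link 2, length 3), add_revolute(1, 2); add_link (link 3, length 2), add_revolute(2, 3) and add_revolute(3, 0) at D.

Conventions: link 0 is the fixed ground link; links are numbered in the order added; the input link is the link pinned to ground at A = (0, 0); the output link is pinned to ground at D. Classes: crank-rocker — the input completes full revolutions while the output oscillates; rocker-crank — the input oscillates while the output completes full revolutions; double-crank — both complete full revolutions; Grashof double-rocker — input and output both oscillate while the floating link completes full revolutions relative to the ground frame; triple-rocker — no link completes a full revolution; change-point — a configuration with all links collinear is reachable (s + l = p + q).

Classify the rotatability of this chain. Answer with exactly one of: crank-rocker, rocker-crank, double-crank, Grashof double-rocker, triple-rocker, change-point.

lengths: ground=6, input=6, coupler=3, output=2
sorted: s=2 (shortest), l=6 (longest), p+q=9
s + l = 8 vs p + q = 9
s + l < p + q (Grashof) with shortest = output link → rocker-crank

rocker-crank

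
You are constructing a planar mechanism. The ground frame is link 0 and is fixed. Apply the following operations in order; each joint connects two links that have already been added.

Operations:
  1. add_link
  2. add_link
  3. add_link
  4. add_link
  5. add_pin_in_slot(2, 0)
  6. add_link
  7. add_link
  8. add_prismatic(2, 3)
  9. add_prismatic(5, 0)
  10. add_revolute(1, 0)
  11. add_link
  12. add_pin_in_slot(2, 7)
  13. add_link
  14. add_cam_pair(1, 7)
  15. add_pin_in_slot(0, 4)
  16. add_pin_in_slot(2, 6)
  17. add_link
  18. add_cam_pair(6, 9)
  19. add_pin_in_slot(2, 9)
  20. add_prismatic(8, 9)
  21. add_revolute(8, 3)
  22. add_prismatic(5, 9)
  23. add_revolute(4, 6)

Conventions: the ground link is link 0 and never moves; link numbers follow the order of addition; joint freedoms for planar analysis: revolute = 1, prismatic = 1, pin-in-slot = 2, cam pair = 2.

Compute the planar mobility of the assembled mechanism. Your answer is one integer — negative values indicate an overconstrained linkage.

ground; <1,0,0>
#1 <2,0,0>
#2 <3,0,0>
#3 <4,0,0>
#4 <5,0,0>
PS:2↔0 J2 <5,0,1>
#5 <6,0,1>
#6 <7,0,1>
P:2↔3 J1 <7,1,1>
P:5↔0 J1 <7,2,1>
R:1↔0 J1 <7,3,1>
#7 <8,3,1>
PS:2↔7 J2 <8,3,2>
#8 <9,3,2>
C:1↔7 J2 <9,3,3>
PS:0↔4 J2 <9,3,4>
PS:2↔6 J2 <9,3,5>
#9 <10,3,5>
C:6↔9 J2 <10,3,6>
PS:2↔9 J2 <10,3,7>
P:8↔9 J1 <10,4,7>
R:8↔3 J1 <10,5,7>
P:5↔9 J1 <10,6,7>
R:4↔6 J1 <10,7,7>
3×9 − 2×7 − 1×7 = 6

M = 6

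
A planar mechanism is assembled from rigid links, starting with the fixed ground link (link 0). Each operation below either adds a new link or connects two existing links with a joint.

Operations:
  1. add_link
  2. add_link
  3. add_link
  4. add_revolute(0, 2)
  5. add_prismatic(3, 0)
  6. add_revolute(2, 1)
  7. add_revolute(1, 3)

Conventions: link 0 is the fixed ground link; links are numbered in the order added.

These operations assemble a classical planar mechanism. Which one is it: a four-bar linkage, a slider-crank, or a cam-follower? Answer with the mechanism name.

links: 4 (incl. ground); joints: 3 revolute, 1 prismatic, 0 higher (cam) pair, forming one closed loop
4 links, 3 revolutes + 1 prismatic in one loop → slider-crank

slider-crank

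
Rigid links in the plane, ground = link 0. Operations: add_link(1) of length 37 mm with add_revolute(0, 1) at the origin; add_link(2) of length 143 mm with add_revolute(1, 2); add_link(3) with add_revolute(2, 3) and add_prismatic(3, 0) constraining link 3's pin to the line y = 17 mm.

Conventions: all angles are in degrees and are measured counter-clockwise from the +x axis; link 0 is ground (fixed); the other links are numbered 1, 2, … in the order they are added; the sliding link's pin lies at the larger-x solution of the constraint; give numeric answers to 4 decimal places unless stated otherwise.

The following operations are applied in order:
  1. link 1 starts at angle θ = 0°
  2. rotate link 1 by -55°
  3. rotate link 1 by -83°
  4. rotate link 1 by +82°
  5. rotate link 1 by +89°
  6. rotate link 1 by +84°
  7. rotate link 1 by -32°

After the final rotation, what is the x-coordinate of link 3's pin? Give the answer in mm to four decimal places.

geometry: r = 37 mm, L = 143 mm, e = 17 mm; θ starts at 0°
rotate link 1 by -55°: θ ← 0° -55° = -55°
rotate link 1 by -83°: θ ← -55° -83° = -138°
rotate link 1 by +82°: θ ← -138° +82° = -56°
rotate link 1 by +89°: θ ← -56° +89° = 33°
rotate link 1 by +84°: θ ← 33° +84° = 117°
rotate link 1 by -32°: θ ← 117° -32° = 85°
crank pin P = (r cos θ, r sin θ) = (3.224762, 36.859204)
h = r sin θ − e = 36.859204 − 17 = 19.859204
x = r cos θ + √(L² − h²) = 3.224762 + 141.614307 = 144.839070

144.8391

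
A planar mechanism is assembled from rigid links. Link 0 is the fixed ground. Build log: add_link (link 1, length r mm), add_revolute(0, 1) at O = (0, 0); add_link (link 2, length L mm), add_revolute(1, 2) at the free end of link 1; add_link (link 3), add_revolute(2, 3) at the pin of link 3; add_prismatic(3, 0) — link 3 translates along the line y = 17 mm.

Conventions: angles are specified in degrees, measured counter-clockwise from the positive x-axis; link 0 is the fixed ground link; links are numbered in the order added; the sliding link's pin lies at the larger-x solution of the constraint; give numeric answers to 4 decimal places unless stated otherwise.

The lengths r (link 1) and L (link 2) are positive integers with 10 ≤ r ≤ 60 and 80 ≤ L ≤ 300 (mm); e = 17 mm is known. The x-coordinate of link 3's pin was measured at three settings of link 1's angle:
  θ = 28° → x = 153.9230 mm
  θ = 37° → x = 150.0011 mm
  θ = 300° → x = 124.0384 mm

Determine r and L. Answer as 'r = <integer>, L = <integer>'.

constraint per measurement: (x − r cos θ)² + (r sin θ − e)² = L²
subtracting the θ₁ and θ₂ equations cancels the r² and L² terms:
r = (x₁² − x₂²) / (2[(x₁cos θ₁ + e sin θ₁) − (x₂cos θ₂ + e sin θ₂)]) = 43.0003 → r = 43
L² = (x₁ − r cos θ₁)² + (r sin θ₁ − e)² = 13456.0115 → L = 116.0000 → L = 116
check at θ₃=300°: x = 124.0384 (printed 124.0384) ✓

r = 43, L = 116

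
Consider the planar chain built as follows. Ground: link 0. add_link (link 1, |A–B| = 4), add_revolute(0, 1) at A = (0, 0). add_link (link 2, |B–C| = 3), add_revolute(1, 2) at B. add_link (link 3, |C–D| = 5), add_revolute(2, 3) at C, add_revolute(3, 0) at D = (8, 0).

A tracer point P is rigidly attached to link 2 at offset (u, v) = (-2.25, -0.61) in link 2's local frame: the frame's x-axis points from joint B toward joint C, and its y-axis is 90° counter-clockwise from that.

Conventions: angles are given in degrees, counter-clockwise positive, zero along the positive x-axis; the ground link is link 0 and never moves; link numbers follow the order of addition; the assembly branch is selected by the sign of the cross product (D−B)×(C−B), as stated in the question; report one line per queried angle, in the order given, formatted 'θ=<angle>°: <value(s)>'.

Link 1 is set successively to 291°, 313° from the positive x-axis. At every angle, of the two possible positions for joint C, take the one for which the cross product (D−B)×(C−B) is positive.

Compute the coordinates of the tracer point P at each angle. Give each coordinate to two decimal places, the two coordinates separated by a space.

A=(0,0), D=(8.00,0)
θ=291°: B = A + 4.00·(cos291°, sin291°) = (1.4335, -3.7343)
θ=291°: |BD| = 7.5541
θ=291°: circle(B,3.00) ∩ circle(D,5.00): a=2.7180, h=1.2698
θ=291°:   candidates: C₊=(3.1684,-1.2869) cross=9.592; C₋=(4.4239,-3.4945) cross=-9.592
θ=291°:   branch + wants cross > 0 → take C=(3.1684,-1.2869) (cross=9.592)
θ=291°: ex = (C−B)/|BC| = (0.5783,0.8158); ey = (-0.8158,0.5783)
θ=291°: P = B + -2.25·ex + -0.61·ey = (0.6299,-5.9227)
θ=313°: B = A + 4.00·(cos313°, sin313°) = (2.7280, -2.9254)
θ=313°: |BD| = 6.0293
θ=313°: circle(B,3.00) ∩ circle(D,5.00): a=1.6878, h=2.4802
θ=313°:   candidates: C₊=(3.0004,0.0622) cross=14.954; C₋=(5.4072,-4.2752) cross=-14.954
θ=313°:   branch + wants cross > 0 → take C=(3.0004,0.0622) (cross=14.954)
θ=313°: ex = (C−B)/|BC| = (0.0908,0.9959); ey = (-0.9959,0.0908)
θ=313°: P = B + -2.25·ex + -0.61·ey = (3.1312,-5.2215)

θ=291°: 0.63 -5.92
θ=313°: 3.13 -5.22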